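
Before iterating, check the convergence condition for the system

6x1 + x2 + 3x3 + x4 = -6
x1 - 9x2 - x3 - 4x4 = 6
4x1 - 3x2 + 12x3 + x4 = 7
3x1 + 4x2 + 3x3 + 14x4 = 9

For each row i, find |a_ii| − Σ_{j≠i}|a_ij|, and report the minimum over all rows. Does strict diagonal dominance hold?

row 1: |6| − (1+3+1) = 1
row 2: |-9| − (1+1+4) = 3
row 3: |12| − (4+3+1) = 4
row 4: |14| − (3+4+3) = 4
minimum over rows = 1 → strictly diagonally dominant (convergence guaranteed)

1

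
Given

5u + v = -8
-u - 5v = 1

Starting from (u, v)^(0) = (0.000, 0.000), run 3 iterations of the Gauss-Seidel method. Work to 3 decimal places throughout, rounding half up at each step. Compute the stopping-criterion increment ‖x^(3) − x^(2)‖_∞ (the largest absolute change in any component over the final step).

0.001

Iteration 1:
  u = (-8 - (1)·0.000) / (5) = -1.600
  v = (1 - (-1)·-1.600) / (-5) = 0.120
Iteration 2:
  u = (-8 - (1)·0.120) / (5) = -1.624
  v = (1 - (-1)·-1.624) / (-5) = 0.125
Iteration 3:
  u = (-8 - (1)·0.125) / (5) = -1.625
  v = (1 - (-1)·-1.625) / (-5) = 0.125
Change: (-0.001, 0.000) → max |·| = 0.001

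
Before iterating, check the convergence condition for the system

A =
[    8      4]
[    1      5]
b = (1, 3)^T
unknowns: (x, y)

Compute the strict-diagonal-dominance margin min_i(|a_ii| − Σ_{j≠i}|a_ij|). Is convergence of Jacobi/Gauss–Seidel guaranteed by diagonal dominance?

row 1: |8| − (4) = 4
row 2: |5| − (1) = 4
minimum over rows = 4 → strictly diagonally dominant (convergence guaranteed)

4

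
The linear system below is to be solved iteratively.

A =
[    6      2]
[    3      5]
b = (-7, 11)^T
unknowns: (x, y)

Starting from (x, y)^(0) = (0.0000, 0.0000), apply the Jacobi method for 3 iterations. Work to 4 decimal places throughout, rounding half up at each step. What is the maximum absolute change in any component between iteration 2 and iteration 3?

0.4400

Iteration 1:
  x = (-7 - (2)·0.0000) / (6) = -1.1667
  y = (11 - (3)·0.0000) / (5) = 2.2000
Iteration 2:
  x = (-7 - (2)·2.2000) / (6) = -1.9000
  y = (11 - (3)·-1.1667) / (5) = 2.9000
Iteration 3:
  x = (-7 - (2)·2.9000) / (6) = -2.1333
  y = (11 - (3)·-1.9000) / (5) = 3.3400
Change: (-0.2333, 0.4400) → max |·| = 0.4400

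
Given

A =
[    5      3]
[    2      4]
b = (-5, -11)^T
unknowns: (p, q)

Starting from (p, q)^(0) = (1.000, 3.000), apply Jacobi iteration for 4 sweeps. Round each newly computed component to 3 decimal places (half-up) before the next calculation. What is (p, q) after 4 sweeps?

Iteration 1:
  p = (-5 - (3)·3.000) / (5) = -2.800
  q = (-11 - (2)·1.000) / (4) = -3.250
Iteration 2:
  p = (-5 - (3)·-3.250) / (5) = 0.950
  q = (-11 - (2)·-2.800) / (4) = -1.350
Iteration 3:
  p = (-5 - (3)·-1.350) / (5) = -0.190
  q = (-11 - (2)·0.950) / (4) = -3.225
Iteration 4:
  p = (-5 - (3)·-3.225) / (5) = 0.935
  q = (-11 - (2)·-0.190) / (4) = -2.655

(0.935, -2.655)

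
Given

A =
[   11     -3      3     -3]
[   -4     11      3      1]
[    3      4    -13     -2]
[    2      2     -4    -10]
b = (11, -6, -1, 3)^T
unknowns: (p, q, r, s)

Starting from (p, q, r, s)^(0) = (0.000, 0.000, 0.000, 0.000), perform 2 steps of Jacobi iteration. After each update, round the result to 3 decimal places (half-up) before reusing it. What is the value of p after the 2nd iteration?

0.749

Iteration 1:
  p = (11 - (-3)·0.000 - (3)·0.000 - (-3)·0.000) / (11) = 1.000
  q = (-6 - (-4)·0.000 - (3)·0.000 - (1)·0.000) / (11) = -0.545
  r = (-1 - (3)·0.000 - (4)·0.000 - (-2)·0.000) / (-13) = 0.077
  s = (3 - (2)·0.000 - (2)·0.000 - (-4)·0.000) / (-10) = -0.300
Iteration 2:
  p = (11 - (-3)·-0.545 - (3)·0.077 - (-3)·-0.300) / (11) = 0.749
  q = (-6 - (-4)·1.000 - (3)·0.077 - (1)·-0.300) / (11) = -0.176
  r = (-1 - (3)·1.000 - (4)·-0.545 - (-2)·-0.300) / (-13) = 0.186
  s = (3 - (2)·1.000 - (2)·-0.545 - (-4)·0.077) / (-10) = -0.240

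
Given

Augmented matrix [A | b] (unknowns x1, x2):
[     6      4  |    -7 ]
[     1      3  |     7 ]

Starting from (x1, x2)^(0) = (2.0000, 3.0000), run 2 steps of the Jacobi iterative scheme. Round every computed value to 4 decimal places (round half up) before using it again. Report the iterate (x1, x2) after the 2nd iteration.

(-2.2778, 3.3889)

Iteration 1:
  x1 = (-7 - (4)·3.0000) / (6) = -3.1667
  x2 = (7 - (1)·2.0000) / (3) = 1.6667
Iteration 2:
  x1 = (-7 - (4)·1.6667) / (6) = -2.2778
  x2 = (7 - (1)·-3.1667) / (3) = 3.3889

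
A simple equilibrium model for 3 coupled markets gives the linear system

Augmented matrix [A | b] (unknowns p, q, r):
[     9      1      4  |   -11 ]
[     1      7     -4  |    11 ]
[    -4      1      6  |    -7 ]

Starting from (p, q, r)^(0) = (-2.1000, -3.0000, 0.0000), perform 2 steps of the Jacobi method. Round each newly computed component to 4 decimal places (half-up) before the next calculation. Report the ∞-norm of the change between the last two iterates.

Iteration 1:
  p = (-11 - (1)·-3.0000 - (4)·0.0000) / (9) = -0.8889
  q = (11 - (1)·-2.1000 - (-4)·0.0000) / (7) = 1.8714
  r = (-7 - (-4)·-2.1000 - (1)·-3.0000) / (6) = -2.0667
Iteration 2:
  p = (-11 - (1)·1.8714 - (4)·-2.0667) / (9) = -0.5116
  q = (11 - (1)·-0.8889 - (-4)·-2.0667) / (7) = 0.5174
  r = (-7 - (-4)·-0.8889 - (1)·1.8714) / (6) = -2.0712
Change: (0.3773, -1.3540, -0.0045) → max |·| = 1.3540

1.3540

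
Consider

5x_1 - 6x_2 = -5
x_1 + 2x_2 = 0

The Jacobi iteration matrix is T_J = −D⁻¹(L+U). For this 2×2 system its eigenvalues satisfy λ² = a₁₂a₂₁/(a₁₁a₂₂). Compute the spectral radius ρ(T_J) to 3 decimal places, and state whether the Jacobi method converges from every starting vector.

a₁₂a₂₁/(a₁₁a₂₂) = (-6)·(1) / ((5)·(2)) = -0.600000
ρ = √|-0.600000| = √0.600000 = 0.775
ρ < 1, so Jacobi converges

0.775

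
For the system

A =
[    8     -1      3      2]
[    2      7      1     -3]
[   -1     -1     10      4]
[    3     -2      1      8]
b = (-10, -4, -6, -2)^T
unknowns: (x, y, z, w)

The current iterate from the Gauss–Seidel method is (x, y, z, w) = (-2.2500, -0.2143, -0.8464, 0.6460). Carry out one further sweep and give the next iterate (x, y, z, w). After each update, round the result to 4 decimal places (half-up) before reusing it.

One sweep:
  x = (-10 - (-1)·-0.2143 - (3)·-0.8464 - (2)·0.6460) / (8) = -1.1209
  y = (-4 - (2)·-1.1209 - (1)·-0.8464 - (-3)·0.6460) / (7) = 0.1466
  z = (-6 - (-1)·-1.1209 - (-1)·0.1466 - (4)·0.6460) / (10) = -0.9558
  w = (-2 - (3)·-1.1209 - (-2)·0.1466 - (1)·-0.9558) / (8) = 0.3265

(-1.1209, 0.1466, -0.9558, 0.3265)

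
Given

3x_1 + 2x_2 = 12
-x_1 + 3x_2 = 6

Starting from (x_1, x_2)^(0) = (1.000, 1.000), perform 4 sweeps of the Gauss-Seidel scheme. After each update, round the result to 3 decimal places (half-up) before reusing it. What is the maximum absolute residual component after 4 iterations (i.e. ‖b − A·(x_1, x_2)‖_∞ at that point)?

Iteration 1:
  x_1 = (12 - (2)·1.000) / (3) = 3.333
  x_2 = (6 - (-1)·3.333) / (3) = 3.111
Iteration 2:
  x_1 = (12 - (2)·3.111) / (3) = 1.926
  x_2 = (6 - (-1)·1.926) / (3) = 2.642
Iteration 3:
  x_1 = (12 - (2)·2.642) / (3) = 2.239
  x_2 = (6 - (-1)·2.239) / (3) = 2.746
Iteration 4:
  x_1 = (12 - (2)·2.746) / (3) = 2.169
  x_2 = (6 - (-1)·2.169) / (3) = 2.723
Residual b − A·x = (0.047, 0.000); ∞-norm = 0.047

0.047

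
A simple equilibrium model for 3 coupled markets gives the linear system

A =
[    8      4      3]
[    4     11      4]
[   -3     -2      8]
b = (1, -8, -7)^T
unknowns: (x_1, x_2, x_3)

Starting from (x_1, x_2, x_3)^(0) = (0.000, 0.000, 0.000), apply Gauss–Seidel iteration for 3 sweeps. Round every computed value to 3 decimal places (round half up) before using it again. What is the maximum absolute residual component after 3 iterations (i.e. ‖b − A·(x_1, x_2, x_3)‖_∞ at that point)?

0.436

Iteration 1:
  x_1 = (1 - (4)·0.000 - (3)·0.000) / (8) = 0.125
  x_2 = (-8 - (4)·0.125 - (4)·0.000) / (11) = -0.773
  x_3 = (-7 - (-3)·0.125 - (-2)·-0.773) / (8) = -1.021
Iteration 2:
  x_1 = (1 - (4)·-0.773 - (3)·-1.021) / (8) = 0.894
  x_2 = (-8 - (4)·0.894 - (4)·-1.021) / (11) = -0.681
  x_3 = (-7 - (-3)·0.894 - (-2)·-0.681) / (8) = -0.710
Iteration 3:
  x_1 = (1 - (4)·-0.681 - (3)·-0.710) / (8) = 0.732
  x_2 = (-8 - (4)·0.732 - (4)·-0.710) / (11) = -0.735
  x_3 = (-7 - (-3)·0.732 - (-2)·-0.735) / (8) = -0.784
Residual b − A·x = (0.436, 0.293, -0.002); ∞-norm = 0.436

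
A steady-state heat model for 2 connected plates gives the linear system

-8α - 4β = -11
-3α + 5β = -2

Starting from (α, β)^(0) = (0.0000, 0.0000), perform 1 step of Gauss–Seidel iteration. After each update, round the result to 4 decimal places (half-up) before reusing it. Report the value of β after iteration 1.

Iteration 1:
  α = (-11 - (-4)·0.0000) / (-8) = 1.3750
  β = (-2 - (-3)·1.3750) / (5) = 0.4250

0.4250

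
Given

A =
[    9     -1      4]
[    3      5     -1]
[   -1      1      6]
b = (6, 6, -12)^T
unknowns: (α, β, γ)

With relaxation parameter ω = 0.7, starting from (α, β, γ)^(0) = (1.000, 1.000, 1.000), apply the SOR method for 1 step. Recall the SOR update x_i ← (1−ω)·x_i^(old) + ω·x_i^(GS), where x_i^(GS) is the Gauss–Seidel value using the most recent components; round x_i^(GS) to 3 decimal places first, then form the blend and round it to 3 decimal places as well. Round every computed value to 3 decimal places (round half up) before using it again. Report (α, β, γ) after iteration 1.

Iteration 1:
  α: GS value = (6 - (-1)·1.000 - (4)·1.000) / (9) = 0.333;  α ← (1−ω)·1.000 + ω·0.333 = 0.533
  β: GS value = (6 - (3)·0.533 - (-1)·1.000) / (5) = 1.080;  β ← (1−ω)·1.000 + ω·1.080 = 1.056
  γ: GS value = (-12 - (-1)·0.533 - (1)·1.056) / (6) = -2.087;  γ ← (1−ω)·1.000 + ω·-2.087 = -1.161

(0.533, 1.056, -1.161)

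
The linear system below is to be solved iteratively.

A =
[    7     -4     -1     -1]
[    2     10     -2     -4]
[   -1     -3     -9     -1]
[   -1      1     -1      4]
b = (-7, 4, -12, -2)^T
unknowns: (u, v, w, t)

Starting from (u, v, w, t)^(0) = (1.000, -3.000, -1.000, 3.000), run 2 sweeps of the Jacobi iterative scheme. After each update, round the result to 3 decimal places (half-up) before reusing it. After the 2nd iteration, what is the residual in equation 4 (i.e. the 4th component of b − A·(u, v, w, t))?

1.542

Iteration 1:
  u = (-7 - (-4)·-3.000 - (-1)·-1.000 - (-1)·3.000) / (7) = -2.429
  v = (4 - (2)·1.000 - (-2)·-1.000 - (-4)·3.000) / (10) = 1.200
  w = (-12 - (-1)·1.000 - (-3)·-3.000 - (-1)·3.000) / (-9) = 1.889
  t = (-2 - (-1)·1.000 - (1)·-3.000 - (-1)·-1.000) / (4) = 0.250
Iteration 2:
  u = (-7 - (-4)·1.200 - (-1)·1.889 - (-1)·0.250) / (7) = -0.009
  v = (4 - (2)·-2.429 - (-2)·1.889 - (-4)·0.250) / (10) = 1.364
  w = (-12 - (-1)·-2.429 - (-3)·1.200 - (-1)·0.250) / (-9) = 1.175
  t = (-2 - (-1)·-2.429 - (1)·1.200 - (-1)·1.889) / (4) = -0.935
Residual b − A·x = (-1.241, -11.012, 1.723, 1.542)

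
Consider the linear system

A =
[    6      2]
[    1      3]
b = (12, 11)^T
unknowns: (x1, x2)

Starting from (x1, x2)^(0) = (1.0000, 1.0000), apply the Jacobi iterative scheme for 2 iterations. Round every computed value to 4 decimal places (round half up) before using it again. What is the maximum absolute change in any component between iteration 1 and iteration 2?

Iteration 1:
  x1 = (12 - (2)·1.0000) / (6) = 1.6667
  x2 = (11 - (1)·1.0000) / (3) = 3.3333
Iteration 2:
  x1 = (12 - (2)·3.3333) / (6) = 0.8889
  x2 = (11 - (1)·1.6667) / (3) = 3.1111
Change: (-0.7778, -0.2222) → max |·| = 0.7778

0.7778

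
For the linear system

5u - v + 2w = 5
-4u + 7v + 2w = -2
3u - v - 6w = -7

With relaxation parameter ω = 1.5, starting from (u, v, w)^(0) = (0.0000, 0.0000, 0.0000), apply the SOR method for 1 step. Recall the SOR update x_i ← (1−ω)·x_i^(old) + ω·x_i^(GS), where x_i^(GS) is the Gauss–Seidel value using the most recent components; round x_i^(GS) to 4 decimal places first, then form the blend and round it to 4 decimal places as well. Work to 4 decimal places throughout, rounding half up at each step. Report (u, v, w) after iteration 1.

(1.5000, 0.8571, 2.6607)

Iteration 1:
  u: GS value = (5 - (-1)·0.0000 - (2)·0.0000) / (5) = 1.0000;  u ← (1−ω)·0.0000 + ω·1.0000 = 1.5000
  v: GS value = (-2 - (-4)·1.5000 - (2)·0.0000) / (7) = 0.5714;  v ← (1−ω)·0.0000 + ω·0.5714 = 0.8571
  w: GS value = (-7 - (3)·1.5000 - (-1)·0.8571) / (-6) = 1.7738;  w ← (1−ω)·0.0000 + ω·1.7738 = 2.6607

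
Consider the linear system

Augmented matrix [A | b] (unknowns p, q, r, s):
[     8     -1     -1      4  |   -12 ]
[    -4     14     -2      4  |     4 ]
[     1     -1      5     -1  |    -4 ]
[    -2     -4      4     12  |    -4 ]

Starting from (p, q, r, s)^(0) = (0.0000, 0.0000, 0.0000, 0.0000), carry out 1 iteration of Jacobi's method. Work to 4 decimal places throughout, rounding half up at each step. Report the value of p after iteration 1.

Iteration 1:
  p = (-12 - (-1)·0.0000 - (-1)·0.0000 - (4)·0.0000) / (8) = -1.5000
  q = (4 - (-4)·0.0000 - (-2)·0.0000 - (4)·0.0000) / (14) = 0.2857
  r = (-4 - (1)·0.0000 - (-1)·0.0000 - (-1)·0.0000) / (5) = -0.8000
  s = (-4 - (-2)·0.0000 - (-4)·0.0000 - (4)·0.0000) / (12) = -0.3333

-1.5000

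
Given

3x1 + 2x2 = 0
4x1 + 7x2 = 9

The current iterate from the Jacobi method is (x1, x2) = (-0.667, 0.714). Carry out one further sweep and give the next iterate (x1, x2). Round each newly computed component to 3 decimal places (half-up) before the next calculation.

(-0.476, 1.667)

One sweep:
  x1 = (0 - (2)·0.714) / (3) = -0.476
  x2 = (9 - (4)·-0.667) / (7) = 1.667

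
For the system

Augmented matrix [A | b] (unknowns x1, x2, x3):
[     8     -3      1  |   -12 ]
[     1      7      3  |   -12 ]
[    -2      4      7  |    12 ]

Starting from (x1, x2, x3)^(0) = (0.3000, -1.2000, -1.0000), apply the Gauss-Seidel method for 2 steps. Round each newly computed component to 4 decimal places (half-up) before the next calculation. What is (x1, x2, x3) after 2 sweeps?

Iteration 1:
  x1 = (-12 - (-3)·-1.2000 - (1)·-1.0000) / (8) = -1.8250
  x2 = (-12 - (1)·-1.8250 - (3)·-1.0000) / (7) = -1.0250
  x3 = (12 - (-2)·-1.8250 - (4)·-1.0250) / (7) = 1.7786
Iteration 2:
  x1 = (-12 - (-3)·-1.0250 - (1)·1.7786) / (8) = -2.1067
  x2 = (-12 - (1)·-2.1067 - (3)·1.7786) / (7) = -2.1756
  x3 = (12 - (-2)·-2.1067 - (4)·-2.1756) / (7) = 2.3556

(-2.1067, -2.1756, 2.3556)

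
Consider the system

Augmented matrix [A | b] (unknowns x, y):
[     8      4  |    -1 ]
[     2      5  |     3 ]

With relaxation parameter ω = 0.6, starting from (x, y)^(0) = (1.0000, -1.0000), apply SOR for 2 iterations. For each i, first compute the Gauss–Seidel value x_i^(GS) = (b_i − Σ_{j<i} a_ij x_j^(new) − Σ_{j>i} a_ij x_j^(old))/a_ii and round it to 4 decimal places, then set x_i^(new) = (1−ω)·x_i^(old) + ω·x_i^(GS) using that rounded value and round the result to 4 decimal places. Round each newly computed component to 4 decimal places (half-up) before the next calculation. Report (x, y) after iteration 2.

Iteration 1:
  x: GS value = (-1 - (4)·-1.0000) / (8) = 0.3750;  x ← (1−ω)·1.0000 + ω·0.3750 = 0.6250
  y: GS value = (3 - (2)·0.6250) / (5) = 0.3500;  y ← (1−ω)·-1.0000 + ω·0.3500 = -0.1900
Iteration 2:
  x: GS value = (-1 - (4)·-0.1900) / (8) = -0.0300;  x ← (1−ω)·0.6250 + ω·-0.0300 = 0.2320
  y: GS value = (3 - (2)·0.2320) / (5) = 0.5072;  y ← (1−ω)·-0.1900 + ω·0.5072 = 0.2283

(0.2320, 0.2283)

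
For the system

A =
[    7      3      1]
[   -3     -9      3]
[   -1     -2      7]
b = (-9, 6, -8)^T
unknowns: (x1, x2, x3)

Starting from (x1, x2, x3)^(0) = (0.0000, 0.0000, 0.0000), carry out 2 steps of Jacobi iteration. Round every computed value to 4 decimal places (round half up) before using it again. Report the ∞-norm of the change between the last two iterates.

0.4490

Iteration 1:
  x1 = (-9 - (3)·0.0000 - (1)·0.0000) / (7) = -1.2857
  x2 = (6 - (-3)·0.0000 - (3)·0.0000) / (-9) = -0.6667
  x3 = (-8 - (-1)·0.0000 - (-2)·0.0000) / (7) = -1.1429
Iteration 2:
  x1 = (-9 - (3)·-0.6667 - (1)·-1.1429) / (7) = -0.8367
  x2 = (6 - (-3)·-1.2857 - (3)·-1.1429) / (-9) = -0.6191
  x3 = (-8 - (-1)·-1.2857 - (-2)·-0.6667) / (7) = -1.5170
Change: (0.4490, 0.0476, -0.3741) → max |·| = 0.4490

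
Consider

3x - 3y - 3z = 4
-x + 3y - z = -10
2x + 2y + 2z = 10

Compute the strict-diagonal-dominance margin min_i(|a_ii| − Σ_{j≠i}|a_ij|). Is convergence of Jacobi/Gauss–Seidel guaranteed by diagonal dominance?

row 1: |3| − (3+3) = -3
row 2: |3| − (1+1) = 1
row 3: |2| − (2+2) = -2
minimum over rows = -3 → not strictly diagonally dominant

-3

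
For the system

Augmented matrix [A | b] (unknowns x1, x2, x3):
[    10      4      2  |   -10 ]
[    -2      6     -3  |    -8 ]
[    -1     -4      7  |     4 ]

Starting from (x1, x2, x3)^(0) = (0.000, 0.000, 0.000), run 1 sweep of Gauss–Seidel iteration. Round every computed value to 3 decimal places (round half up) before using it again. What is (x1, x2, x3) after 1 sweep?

(-1.000, -1.667, -0.524)

Iteration 1:
  x1 = (-10 - (4)·0.000 - (2)·0.000) / (10) = -1.000
  x2 = (-8 - (-2)·-1.000 - (-3)·0.000) / (6) = -1.667
  x3 = (4 - (-1)·-1.000 - (-4)·-1.667) / (7) = -0.524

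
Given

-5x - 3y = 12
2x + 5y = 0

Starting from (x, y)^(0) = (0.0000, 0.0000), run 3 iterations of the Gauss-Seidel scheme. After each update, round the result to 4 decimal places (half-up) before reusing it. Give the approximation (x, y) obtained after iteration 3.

(-3.1142, 1.2457)

Iteration 1:
  x = (12 - (-3)·0.0000) / (-5) = -2.4000
  y = (0 - (2)·-2.4000) / (5) = 0.9600
Iteration 2:
  x = (12 - (-3)·0.9600) / (-5) = -2.9760
  y = (0 - (2)·-2.9760) / (5) = 1.1904
Iteration 3:
  x = (12 - (-3)·1.1904) / (-5) = -3.1142
  y = (0 - (2)·-3.1142) / (5) = 1.2457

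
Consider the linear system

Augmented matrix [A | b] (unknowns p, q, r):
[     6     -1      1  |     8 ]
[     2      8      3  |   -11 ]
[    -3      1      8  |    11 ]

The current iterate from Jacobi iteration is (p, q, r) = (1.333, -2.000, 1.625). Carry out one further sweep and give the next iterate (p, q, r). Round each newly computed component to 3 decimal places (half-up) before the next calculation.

(0.729, -2.318, 2.125)

One sweep:
  p = (8 - (-1)·-2.000 - (1)·1.625) / (6) = 0.729
  q = (-11 - (2)·1.333 - (3)·1.625) / (8) = -2.318
  r = (11 - (-3)·1.333 - (1)·-2.000) / (8) = 2.125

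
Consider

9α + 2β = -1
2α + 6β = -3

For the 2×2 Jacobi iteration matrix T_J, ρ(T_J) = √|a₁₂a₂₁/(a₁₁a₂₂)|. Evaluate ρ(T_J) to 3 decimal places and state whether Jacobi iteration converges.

0.272

a₁₂a₂₁/(a₁₁a₂₂) = (2)·(2) / ((9)·(6)) = 0.074074
ρ = √|0.074074| = √0.074074 = 0.272
ρ < 1, so Jacobi converges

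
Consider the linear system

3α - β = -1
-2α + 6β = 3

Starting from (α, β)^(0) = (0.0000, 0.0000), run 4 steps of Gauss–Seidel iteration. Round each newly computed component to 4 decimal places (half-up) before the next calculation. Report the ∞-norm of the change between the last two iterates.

0.0016

Iteration 1:
  α = (-1 - (-1)·0.0000) / (3) = -0.3333
  β = (3 - (-2)·-0.3333) / (6) = 0.3889
Iteration 2:
  α = (-1 - (-1)·0.3889) / (3) = -0.2037
  β = (3 - (-2)·-0.2037) / (6) = 0.4321
Iteration 3:
  α = (-1 - (-1)·0.4321) / (3) = -0.1893
  β = (3 - (-2)·-0.1893) / (6) = 0.4369
Iteration 4:
  α = (-1 - (-1)·0.4369) / (3) = -0.1877
  β = (3 - (-2)·-0.1877) / (6) = 0.4374
Change: (0.0016, 0.0005) → max |·| = 0.0016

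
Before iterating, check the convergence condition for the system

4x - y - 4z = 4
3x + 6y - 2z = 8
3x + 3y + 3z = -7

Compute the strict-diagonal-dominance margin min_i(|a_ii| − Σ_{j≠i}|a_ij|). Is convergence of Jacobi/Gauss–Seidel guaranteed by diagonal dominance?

row 1: |4| − (1+4) = -1
row 2: |6| − (3+2) = 1
row 3: |3| − (3+3) = -3
minimum over rows = -3 → not strictly diagonally dominant

-3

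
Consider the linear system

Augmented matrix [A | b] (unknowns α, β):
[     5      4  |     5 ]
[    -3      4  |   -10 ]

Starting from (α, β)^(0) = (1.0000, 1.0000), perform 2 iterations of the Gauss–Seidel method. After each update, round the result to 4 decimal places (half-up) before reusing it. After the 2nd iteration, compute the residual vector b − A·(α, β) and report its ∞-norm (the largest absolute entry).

8.0400

Iteration 1:
  α = (5 - (4)·1.0000) / (5) = 0.2000
  β = (-10 - (-3)·0.2000) / (4) = -2.3500
Iteration 2:
  α = (5 - (4)·-2.3500) / (5) = 2.8800
  β = (-10 - (-3)·2.8800) / (4) = -0.3400
Residual b − A·x = (-8.0400, 0.0000); ∞-norm = 8.0400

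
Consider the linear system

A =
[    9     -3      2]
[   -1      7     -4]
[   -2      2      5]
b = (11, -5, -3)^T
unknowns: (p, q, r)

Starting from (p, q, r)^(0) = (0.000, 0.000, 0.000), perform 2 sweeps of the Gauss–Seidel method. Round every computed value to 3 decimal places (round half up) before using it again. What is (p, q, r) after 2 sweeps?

Iteration 1:
  p = (11 - (-3)·0.000 - (2)·0.000) / (9) = 1.222
  q = (-5 - (-1)·1.222 - (-4)·0.000) / (7) = -0.540
  r = (-3 - (-2)·1.222 - (2)·-0.540) / (5) = 0.105
Iteration 2:
  p = (11 - (-3)·-0.540 - (2)·0.105) / (9) = 1.019
  q = (-5 - (-1)·1.019 - (-4)·0.105) / (7) = -0.509
  r = (-3 - (-2)·1.019 - (2)·-0.509) / (5) = 0.011

(1.019, -0.509, 0.011)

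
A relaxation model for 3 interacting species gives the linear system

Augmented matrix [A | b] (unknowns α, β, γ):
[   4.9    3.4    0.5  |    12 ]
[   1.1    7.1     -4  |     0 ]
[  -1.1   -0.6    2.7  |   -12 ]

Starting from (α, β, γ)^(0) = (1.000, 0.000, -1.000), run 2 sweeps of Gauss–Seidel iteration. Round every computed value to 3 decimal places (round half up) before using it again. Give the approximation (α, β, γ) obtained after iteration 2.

Iteration 1:
  α = (12 - (3.4)·0.000 - (0.5)·-1.000) / (4.9) = 2.551
  β = (0 - (1.1)·2.551 - (-4)·-1.000) / (7.1) = -0.959
  γ = (-12 - (-1.1)·2.551 - (-0.6)·-0.959) / (2.7) = -3.618
Iteration 2:
  α = (12 - (3.4)·-0.959 - (0.5)·-3.618) / (4.9) = 3.484
  β = (0 - (1.1)·3.484 - (-4)·-3.618) / (7.1) = -2.578
  γ = (-12 - (-1.1)·3.484 - (-0.6)·-2.578) / (2.7) = -3.598

(3.484, -2.578, -3.598)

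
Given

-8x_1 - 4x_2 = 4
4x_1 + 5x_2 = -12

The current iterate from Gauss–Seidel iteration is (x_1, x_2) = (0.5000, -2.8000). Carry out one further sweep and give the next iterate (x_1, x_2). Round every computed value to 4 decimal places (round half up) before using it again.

(0.9000, -3.1200)

One sweep:
  x_1 = (4 - (-4)·-2.8000) / (-8) = 0.9000
  x_2 = (-12 - (4)·0.9000) / (5) = -3.1200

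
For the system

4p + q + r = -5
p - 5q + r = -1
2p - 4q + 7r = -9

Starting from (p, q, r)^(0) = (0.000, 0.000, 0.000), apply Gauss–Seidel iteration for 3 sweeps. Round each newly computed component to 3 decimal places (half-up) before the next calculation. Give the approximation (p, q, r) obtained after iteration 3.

(-0.925, -0.207, -1.140)

Iteration 1:
  p = (-5 - (1)·0.000 - (1)·0.000) / (4) = -1.250
  q = (-1 - (1)·-1.250 - (1)·0.000) / (-5) = -0.050
  r = (-9 - (2)·-1.250 - (-4)·-0.050) / (7) = -0.957
Iteration 2:
  p = (-5 - (1)·-0.050 - (1)·-0.957) / (4) = -0.998
  q = (-1 - (1)·-0.998 - (1)·-0.957) / (-5) = -0.191
  r = (-9 - (2)·-0.998 - (-4)·-0.191) / (7) = -1.110
Iteration 3:
  p = (-5 - (1)·-0.191 - (1)·-1.110) / (4) = -0.925
  q = (-1 - (1)·-0.925 - (1)·-1.110) / (-5) = -0.207
  r = (-9 - (2)·-0.925 - (-4)·-0.207) / (7) = -1.140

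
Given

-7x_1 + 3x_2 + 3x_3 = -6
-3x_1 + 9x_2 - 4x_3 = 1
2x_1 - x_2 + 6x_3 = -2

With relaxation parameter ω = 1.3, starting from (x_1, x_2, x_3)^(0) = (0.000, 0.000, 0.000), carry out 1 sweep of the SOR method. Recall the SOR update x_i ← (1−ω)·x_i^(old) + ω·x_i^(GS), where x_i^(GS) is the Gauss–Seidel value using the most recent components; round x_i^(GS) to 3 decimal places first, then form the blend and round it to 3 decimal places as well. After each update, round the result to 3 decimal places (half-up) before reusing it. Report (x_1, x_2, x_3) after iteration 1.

Iteration 1:
  x_1: GS value = (-6 - (3)·0.000 - (3)·0.000) / (-7) = 0.857;  x_1 ← (1−ω)·0.000 + ω·0.857 = 1.114
  x_2: GS value = (1 - (-3)·1.114 - (-4)·0.000) / (9) = 0.482;  x_2 ← (1−ω)·0.000 + ω·0.482 = 0.627
  x_3: GS value = (-2 - (2)·1.114 - (-1)·0.627) / (6) = -0.600;  x_3 ← (1−ω)·0.000 + ω·-0.600 = -0.780

(1.114, 0.627, -0.780)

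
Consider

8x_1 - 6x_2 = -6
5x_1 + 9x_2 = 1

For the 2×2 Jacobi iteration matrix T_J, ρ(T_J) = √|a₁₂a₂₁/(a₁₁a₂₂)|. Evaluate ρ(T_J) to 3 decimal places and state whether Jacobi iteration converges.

0.645

a₁₂a₂₁/(a₁₁a₂₂) = (-6)·(5) / ((8)·(9)) = -0.416667
ρ = √|-0.416667| = √0.416667 = 0.645
ρ < 1, so Jacobi converges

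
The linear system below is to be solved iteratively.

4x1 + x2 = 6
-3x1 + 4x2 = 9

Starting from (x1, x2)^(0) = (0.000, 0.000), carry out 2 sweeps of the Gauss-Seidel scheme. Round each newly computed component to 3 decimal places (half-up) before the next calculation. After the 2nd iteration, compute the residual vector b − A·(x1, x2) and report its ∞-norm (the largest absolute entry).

Iteration 1:
  x1 = (6 - (1)·0.000) / (4) = 1.500
  x2 = (9 - (-3)·1.500) / (4) = 3.375
Iteration 2:
  x1 = (6 - (1)·3.375) / (4) = 0.656
  x2 = (9 - (-3)·0.656) / (4) = 2.742
Residual b − A·x = (0.634, 0.000); ∞-norm = 0.634

0.634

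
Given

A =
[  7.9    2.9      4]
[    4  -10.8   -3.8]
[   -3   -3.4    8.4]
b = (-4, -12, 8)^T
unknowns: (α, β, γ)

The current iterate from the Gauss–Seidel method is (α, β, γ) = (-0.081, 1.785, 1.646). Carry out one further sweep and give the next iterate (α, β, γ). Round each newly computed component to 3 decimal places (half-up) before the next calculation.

One sweep:
  α = (-4 - (2.9)·1.785 - (4)·1.646) / (7.9) = -1.995
  β = (-12 - (4)·-1.995 - (-3.8)·1.646) / (-10.8) = -0.207
  γ = (8 - (-3)·-1.995 - (-3.4)·-0.207) / (8.4) = 0.156

(-1.995, -0.207, 0.156)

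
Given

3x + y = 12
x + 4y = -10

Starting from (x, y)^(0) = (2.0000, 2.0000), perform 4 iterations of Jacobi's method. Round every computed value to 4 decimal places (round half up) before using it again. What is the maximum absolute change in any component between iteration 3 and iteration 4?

Iteration 1:
  x = (12 - (1)·2.0000) / (3) = 3.3333
  y = (-10 - (1)·2.0000) / (4) = -3.0000
Iteration 2:
  x = (12 - (1)·-3.0000) / (3) = 5.0000
  y = (-10 - (1)·3.3333) / (4) = -3.3333
Iteration 3:
  x = (12 - (1)·-3.3333) / (3) = 5.1111
  y = (-10 - (1)·5.0000) / (4) = -3.7500
Iteration 4:
  x = (12 - (1)·-3.7500) / (3) = 5.2500
  y = (-10 - (1)·5.1111) / (4) = -3.7778
Change: (0.1389, -0.0278) → max |·| = 0.1389

0.1389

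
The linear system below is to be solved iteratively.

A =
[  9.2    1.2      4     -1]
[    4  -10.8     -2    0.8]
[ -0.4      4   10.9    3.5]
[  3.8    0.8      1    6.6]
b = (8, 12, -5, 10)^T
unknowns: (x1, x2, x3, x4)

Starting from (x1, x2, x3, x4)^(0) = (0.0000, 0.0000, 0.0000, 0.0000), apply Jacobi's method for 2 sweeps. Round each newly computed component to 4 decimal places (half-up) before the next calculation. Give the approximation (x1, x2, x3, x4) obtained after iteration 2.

Iteration 1:
  x1 = (8 - (1.2)·0.0000 - (4)·0.0000 - (-1)·0.0000) / (9.2) = 0.8696
  x2 = (12 - (4)·0.0000 - (-2)·0.0000 - (0.8)·0.0000) / (-10.8) = -1.1111
  x3 = (-5 - (-0.4)·0.0000 - (4)·0.0000 - (3.5)·0.0000) / (10.9) = -0.4587
  x4 = (10 - (3.8)·0.0000 - (0.8)·0.0000 - (1)·0.0000) / (6.6) = 1.5152
Iteration 2:
  x1 = (8 - (1.2)·-1.1111 - (4)·-0.4587 - (-1)·1.5152) / (9.2) = 1.3786
  x2 = (12 - (4)·0.8696 - (-2)·-0.4587 - (0.8)·1.5152) / (-10.8) = -0.5919
  x3 = (-5 - (-0.4)·0.8696 - (4)·-1.1111 - (3.5)·1.5152) / (10.9) = -0.5056
  x4 = (10 - (3.8)·0.8696 - (0.8)·-1.1111 - (1)·-0.4587) / (6.6) = 1.2187

(1.3786, -0.5919, -0.5056, 1.2187)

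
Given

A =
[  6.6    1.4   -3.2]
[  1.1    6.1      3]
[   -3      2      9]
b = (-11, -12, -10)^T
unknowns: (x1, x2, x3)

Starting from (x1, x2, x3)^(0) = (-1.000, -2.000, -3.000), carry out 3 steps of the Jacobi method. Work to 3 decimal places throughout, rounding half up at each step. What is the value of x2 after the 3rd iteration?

Iteration 1:
  x1 = (-11 - (1.4)·-2.000 - (-3.2)·-3.000) / (6.6) = -2.697
  x2 = (-12 - (1.1)·-1.000 - (3)·-3.000) / (6.1) = -0.311
  x3 = (-10 - (-3)·-1.000 - (2)·-2.000) / (9) = -1.000
Iteration 2:
  x1 = (-11 - (1.4)·-0.311 - (-3.2)·-1.000) / (6.6) = -2.086
  x2 = (-12 - (1.1)·-2.697 - (3)·-1.000) / (6.1) = -0.989
  x3 = (-10 - (-3)·-2.697 - (2)·-0.311) / (9) = -1.941
Iteration 3:
  x1 = (-11 - (1.4)·-0.989 - (-3.2)·-1.941) / (6.6) = -2.398
  x2 = (-12 - (1.1)·-2.086 - (3)·-1.941) / (6.1) = -0.636
  x3 = (-10 - (-3)·-2.086 - (2)·-0.989) / (9) = -1.587

-0.636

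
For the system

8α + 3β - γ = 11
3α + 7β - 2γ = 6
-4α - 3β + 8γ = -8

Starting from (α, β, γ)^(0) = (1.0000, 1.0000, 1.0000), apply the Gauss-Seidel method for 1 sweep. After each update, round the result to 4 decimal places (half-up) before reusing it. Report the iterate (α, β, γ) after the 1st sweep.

Iteration 1:
  α = (11 - (3)·1.0000 - (-1)·1.0000) / (8) = 1.1250
  β = (6 - (3)·1.1250 - (-2)·1.0000) / (7) = 0.6607
  γ = (-8 - (-4)·1.1250 - (-3)·0.6607) / (8) = -0.1897

(1.1250, 0.6607, -0.1897)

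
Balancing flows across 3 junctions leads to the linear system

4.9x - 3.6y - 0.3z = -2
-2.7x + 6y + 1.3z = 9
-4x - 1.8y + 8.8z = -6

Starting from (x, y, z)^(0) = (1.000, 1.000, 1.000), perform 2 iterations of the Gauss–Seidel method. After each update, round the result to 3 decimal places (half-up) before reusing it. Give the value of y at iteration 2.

Iteration 1:
  x = (-2 - (-3.6)·1.000 - (-0.3)·1.000) / (4.9) = 0.388
  y = (9 - (-2.7)·0.388 - (1.3)·1.000) / (6) = 1.458
  z = (-6 - (-4)·0.388 - (-1.8)·1.458) / (8.8) = -0.207
Iteration 2:
  x = (-2 - (-3.6)·1.458 - (-0.3)·-0.207) / (4.9) = 0.650
  y = (9 - (-2.7)·0.650 - (1.3)·-0.207) / (6) = 1.837
  z = (-6 - (-4)·0.650 - (-1.8)·1.837) / (8.8) = -0.011

1.837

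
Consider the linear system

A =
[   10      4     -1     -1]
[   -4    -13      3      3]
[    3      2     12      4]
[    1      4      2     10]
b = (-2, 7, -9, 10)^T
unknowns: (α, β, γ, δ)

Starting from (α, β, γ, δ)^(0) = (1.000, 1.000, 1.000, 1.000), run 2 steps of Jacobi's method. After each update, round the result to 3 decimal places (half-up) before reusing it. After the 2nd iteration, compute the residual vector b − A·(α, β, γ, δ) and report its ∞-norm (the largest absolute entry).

Iteration 1:
  α = (-2 - (4)·1.000 - (-1)·1.000 - (-1)·1.000) / (10) = -0.400
  β = (7 - (-4)·1.000 - (3)·1.000 - (3)·1.000) / (-13) = -0.385
  γ = (-9 - (3)·1.000 - (2)·1.000 - (4)·1.000) / (12) = -1.500
  δ = (10 - (1)·1.000 - (4)·1.000 - (2)·1.000) / (10) = 0.300
Iteration 2:
  α = (-2 - (4)·-0.385 - (-1)·-1.500 - (-1)·0.300) / (10) = -0.166
  β = (7 - (-4)·-0.400 - (3)·-1.500 - (3)·0.300) / (-13) = -0.692
  γ = (-9 - (3)·-0.400 - (2)·-0.385 - (4)·0.300) / (12) = -0.686
  δ = (10 - (1)·-0.400 - (4)·-0.385 - (2)·-1.500) / (10) = 1.494
Residual b − A·x = (3.236, -5.084, -4.862, -0.634); ∞-norm = 5.084

5.084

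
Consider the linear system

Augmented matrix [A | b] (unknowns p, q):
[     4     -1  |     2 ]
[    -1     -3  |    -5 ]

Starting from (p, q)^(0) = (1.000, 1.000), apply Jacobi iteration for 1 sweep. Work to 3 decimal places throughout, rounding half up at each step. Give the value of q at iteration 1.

1.333

Iteration 1:
  p = (2 - (-1)·1.000) / (4) = 0.750
  q = (-5 - (-1)·1.000) / (-3) = 1.333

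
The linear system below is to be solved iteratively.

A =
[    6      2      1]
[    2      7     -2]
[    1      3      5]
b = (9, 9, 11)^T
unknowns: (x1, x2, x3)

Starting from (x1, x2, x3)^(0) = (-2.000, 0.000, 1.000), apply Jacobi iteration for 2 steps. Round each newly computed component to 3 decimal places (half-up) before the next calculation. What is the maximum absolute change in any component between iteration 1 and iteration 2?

Iteration 1:
  x1 = (9 - (2)·0.000 - (1)·1.000) / (6) = 1.333
  x2 = (9 - (2)·-2.000 - (-2)·1.000) / (7) = 2.143
  x3 = (11 - (1)·-2.000 - (3)·0.000) / (5) = 2.600
Iteration 2:
  x1 = (9 - (2)·2.143 - (1)·2.600) / (6) = 0.352
  x2 = (9 - (2)·1.333 - (-2)·2.600) / (7) = 1.648
  x3 = (11 - (1)·1.333 - (3)·2.143) / (5) = 0.648
Change: (-0.981, -0.495, -1.952) → max |·| = 1.952

1.952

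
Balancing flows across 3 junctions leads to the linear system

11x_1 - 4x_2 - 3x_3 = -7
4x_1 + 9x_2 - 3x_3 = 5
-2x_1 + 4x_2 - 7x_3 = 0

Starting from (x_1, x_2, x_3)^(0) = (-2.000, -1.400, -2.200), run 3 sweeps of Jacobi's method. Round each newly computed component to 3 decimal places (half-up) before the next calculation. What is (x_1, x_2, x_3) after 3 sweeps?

Iteration 1:
  x_1 = (-7 - (-4)·-1.400 - (-3)·-2.200) / (11) = -1.745
  x_2 = (5 - (4)·-2.000 - (-3)·-2.200) / (9) = 0.711
  x_3 = (0 - (-2)·-2.000 - (4)·-1.400) / (-7) = -0.229
Iteration 2:
  x_1 = (-7 - (-4)·0.711 - (-3)·-0.229) / (11) = -0.440
  x_2 = (5 - (4)·-1.745 - (-3)·-0.229) / (9) = 1.255
  x_3 = (0 - (-2)·-1.745 - (4)·0.711) / (-7) = 0.905
Iteration 3:
  x_1 = (-7 - (-4)·1.255 - (-3)·0.905) / (11) = 0.067
  x_2 = (5 - (4)·-0.440 - (-3)·0.905) / (9) = 1.053
  x_3 = (0 - (-2)·-0.440 - (4)·1.255) / (-7) = 0.843

(0.067, 1.053, 0.843)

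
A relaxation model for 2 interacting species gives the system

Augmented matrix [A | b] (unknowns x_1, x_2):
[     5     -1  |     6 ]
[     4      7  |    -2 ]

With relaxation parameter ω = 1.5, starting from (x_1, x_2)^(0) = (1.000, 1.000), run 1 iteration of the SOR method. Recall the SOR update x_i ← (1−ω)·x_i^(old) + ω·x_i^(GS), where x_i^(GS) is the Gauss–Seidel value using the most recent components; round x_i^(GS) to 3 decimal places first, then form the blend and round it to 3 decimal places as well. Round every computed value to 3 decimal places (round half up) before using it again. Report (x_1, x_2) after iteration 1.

(1.600, -2.300)

Iteration 1:
  x_1: GS value = (6 - (-1)·1.000) / (5) = 1.400;  x_1 ← (1−ω)·1.000 + ω·1.400 = 1.600
  x_2: GS value = (-2 - (4)·1.600) / (7) = -1.200;  x_2 ← (1−ω)·1.000 + ω·-1.200 = -2.300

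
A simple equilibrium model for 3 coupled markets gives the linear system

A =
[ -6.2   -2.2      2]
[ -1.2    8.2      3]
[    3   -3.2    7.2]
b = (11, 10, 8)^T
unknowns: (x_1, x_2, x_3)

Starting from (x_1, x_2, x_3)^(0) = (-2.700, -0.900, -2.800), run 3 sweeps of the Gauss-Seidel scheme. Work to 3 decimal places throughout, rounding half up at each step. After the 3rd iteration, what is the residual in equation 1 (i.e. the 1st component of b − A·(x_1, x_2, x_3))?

Iteration 1:
  x_1 = (11 - (-2.2)·-0.900 - (2)·-2.800) / (-6.2) = -2.358
  x_2 = (10 - (-1.2)·-2.358 - (3)·-2.800) / (8.2) = 1.899
  x_3 = (8 - (3)·-2.358 - (-3.2)·1.899) / (7.2) = 2.938
Iteration 2:
  x_1 = (11 - (-2.2)·1.899 - (2)·2.938) / (-6.2) = -1.500
  x_2 = (10 - (-1.2)·-1.500 - (3)·2.938) / (8.2) = -0.075
  x_3 = (8 - (3)·-1.500 - (-3.2)·-0.075) / (7.2) = 1.703
Iteration 3:
  x_1 = (11 - (-2.2)·-0.075 - (2)·1.703) / (-6.2) = -1.198
  x_2 = (10 - (-1.2)·-1.198 - (3)·1.703) / (8.2) = 0.421
  x_3 = (8 - (3)·-1.198 - (-3.2)·0.421) / (7.2) = 1.797
Residual b − A·x = (0.905, -0.281, 0.003)

0.905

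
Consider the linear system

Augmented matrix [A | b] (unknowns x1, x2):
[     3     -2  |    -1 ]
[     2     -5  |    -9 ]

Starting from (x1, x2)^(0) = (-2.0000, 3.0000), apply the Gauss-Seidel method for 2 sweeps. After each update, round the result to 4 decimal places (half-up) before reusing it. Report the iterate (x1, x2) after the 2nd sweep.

Iteration 1:
  x1 = (-1 - (-2)·3.0000) / (3) = 1.6667
  x2 = (-9 - (2)·1.6667) / (-5) = 2.4667
Iteration 2:
  x1 = (-1 - (-2)·2.4667) / (3) = 1.3111
  x2 = (-9 - (2)·1.3111) / (-5) = 2.3244

(1.3111, 2.3244)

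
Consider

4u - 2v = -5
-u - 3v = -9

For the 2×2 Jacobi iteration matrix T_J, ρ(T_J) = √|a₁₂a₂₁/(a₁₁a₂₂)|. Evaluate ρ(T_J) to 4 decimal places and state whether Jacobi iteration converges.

0.4082

a₁₂a₂₁/(a₁₁a₂₂) = (-2)·(-1) / ((4)·(-3)) = -0.166667
ρ = √|-0.166667| = √0.166667 = 0.4082
ρ < 1, so Jacobi converges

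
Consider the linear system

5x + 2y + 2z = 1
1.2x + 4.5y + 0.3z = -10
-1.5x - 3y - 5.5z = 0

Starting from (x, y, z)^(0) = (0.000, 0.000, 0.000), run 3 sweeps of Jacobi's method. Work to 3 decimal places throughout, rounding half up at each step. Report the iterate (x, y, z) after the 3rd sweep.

(0.648, -2.590, 0.944)

Iteration 1:
  x = (1 - (2)·0.000 - (2)·0.000) / (5) = 0.200
  y = (-10 - (1.2)·0.000 - (0.3)·0.000) / (4.5) = -2.222
  z = (0 - (-1.5)·0.000 - (-3)·0.000) / (-5.5) = 0.000
Iteration 2:
  x = (1 - (2)·-2.222 - (2)·0.000) / (5) = 1.089
  y = (-10 - (1.2)·0.200 - (0.3)·0.000) / (4.5) = -2.276
  z = (0 - (-1.5)·0.200 - (-3)·-2.222) / (-5.5) = 1.157
Iteration 3:
  x = (1 - (2)·-2.276 - (2)·1.157) / (5) = 0.648
  y = (-10 - (1.2)·1.089 - (0.3)·1.157) / (4.5) = -2.590
  z = (0 - (-1.5)·1.089 - (-3)·-2.276) / (-5.5) = 0.944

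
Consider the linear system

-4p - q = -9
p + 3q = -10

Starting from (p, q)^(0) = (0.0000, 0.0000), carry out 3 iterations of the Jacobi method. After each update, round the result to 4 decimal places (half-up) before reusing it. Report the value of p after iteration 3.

3.2708

Iteration 1:
  p = (-9 - (-1)·0.0000) / (-4) = 2.2500
  q = (-10 - (1)·0.0000) / (3) = -3.3333
Iteration 2:
  p = (-9 - (-1)·-3.3333) / (-4) = 3.0833
  q = (-10 - (1)·2.2500) / (3) = -4.0833
Iteration 3:
  p = (-9 - (-1)·-4.0833) / (-4) = 3.2708
  q = (-10 - (1)·3.0833) / (3) = -4.3611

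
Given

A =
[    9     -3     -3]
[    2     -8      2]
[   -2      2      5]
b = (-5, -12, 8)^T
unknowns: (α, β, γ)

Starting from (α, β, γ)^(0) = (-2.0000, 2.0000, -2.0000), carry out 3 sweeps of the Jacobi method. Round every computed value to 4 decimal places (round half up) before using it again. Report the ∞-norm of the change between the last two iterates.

Iteration 1:
  α = (-5 - (-3)·2.0000 - (-3)·-2.0000) / (9) = -0.5556
  β = (-12 - (2)·-2.0000 - (2)·-2.0000) / (-8) = 0.5000
  γ = (8 - (-2)·-2.0000 - (2)·2.0000) / (5) = 0.0000
Iteration 2:
  α = (-5 - (-3)·0.5000 - (-3)·0.0000) / (9) = -0.3889
  β = (-12 - (2)·-0.5556 - (2)·0.0000) / (-8) = 1.3611
  γ = (8 - (-2)·-0.5556 - (2)·0.5000) / (5) = 1.1778
Iteration 3:
  α = (-5 - (-3)·1.3611 - (-3)·1.1778) / (9) = 0.2907
  β = (-12 - (2)·-0.3889 - (2)·1.1778) / (-8) = 1.6972
  γ = (8 - (-2)·-0.3889 - (2)·1.3611) / (5) = 0.9000
Change: (0.6796, 0.3361, -0.2778) → max |·| = 0.6796

0.6796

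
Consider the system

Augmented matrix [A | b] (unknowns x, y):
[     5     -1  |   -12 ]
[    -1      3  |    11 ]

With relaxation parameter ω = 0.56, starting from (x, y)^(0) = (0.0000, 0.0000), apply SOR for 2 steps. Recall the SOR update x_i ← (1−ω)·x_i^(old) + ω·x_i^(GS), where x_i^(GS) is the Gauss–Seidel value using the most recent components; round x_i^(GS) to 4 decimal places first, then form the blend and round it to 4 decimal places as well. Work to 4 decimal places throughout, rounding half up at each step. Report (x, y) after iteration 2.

(-1.7335, 2.5228)

Iteration 1:
  x: GS value = (-12 - (-1)·0.0000) / (5) = -2.4000;  x ← (1−ω)·0.0000 + ω·-2.4000 = -1.3440
  y: GS value = (11 - (-1)·-1.3440) / (3) = 3.2187;  y ← (1−ω)·0.0000 + ω·3.2187 = 1.8025
Iteration 2:
  x: GS value = (-12 - (-1)·1.8025) / (5) = -2.0395;  x ← (1−ω)·-1.3440 + ω·-2.0395 = -1.7335
  y: GS value = (11 - (-1)·-1.7335) / (3) = 3.0888;  y ← (1−ω)·1.8025 + ω·3.0888 = 2.5228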